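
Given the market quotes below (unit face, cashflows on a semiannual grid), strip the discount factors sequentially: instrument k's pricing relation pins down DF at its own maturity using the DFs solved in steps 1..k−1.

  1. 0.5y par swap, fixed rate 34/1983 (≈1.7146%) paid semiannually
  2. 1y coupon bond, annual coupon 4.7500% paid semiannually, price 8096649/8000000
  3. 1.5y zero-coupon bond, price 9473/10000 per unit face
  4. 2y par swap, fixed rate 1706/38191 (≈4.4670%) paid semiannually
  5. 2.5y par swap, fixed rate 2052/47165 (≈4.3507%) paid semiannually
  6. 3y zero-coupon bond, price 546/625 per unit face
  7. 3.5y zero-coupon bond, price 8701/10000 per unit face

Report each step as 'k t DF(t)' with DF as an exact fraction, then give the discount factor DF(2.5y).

step 1 [0.5y] swap r/2=17/1983: DF=(1 − 17/1983·(0))/(1+17/1983) = 1983/2000 ≈ 0.991500
step 2 [1y] bond c/2=19/800: DF=(8096649/8000000 − 19/800·(0.991500))/(1+19/800) = 1207/1250 ≈ 0.965600
step 3 [1.5y] zero: DF = P = 9473/10000 ≈ 0.947300
step 4 [2y] swap r/2=853/38191: DF=(1 − 853/38191·(0.991500+0.965600+0.947300))/(1+853/38191) = 9147/10000 ≈ 0.914700
step 5 [2.5y] swap r/2=1026/47165: DF=(1 − 1026/47165·(0.991500+0.965600+0.947300+0.914700))/(1+1026/47165) = 4487/5000 ≈ 0.897400
step 6 [3y] zero: DF = P = 546/625 ≈ 0.873600
step 7 [3.5y] zero: DF = P = 8701/10000 ≈ 0.870100

1 1/2 1983/2000
2 1 1207/1250
3 3/2 9473/10000
4 2 9147/10000
5 5/2 4487/5000
6 3 546/625
7 7/2 8701/10000
DF(2.5y) = 4487/5000 ≈ 0.897400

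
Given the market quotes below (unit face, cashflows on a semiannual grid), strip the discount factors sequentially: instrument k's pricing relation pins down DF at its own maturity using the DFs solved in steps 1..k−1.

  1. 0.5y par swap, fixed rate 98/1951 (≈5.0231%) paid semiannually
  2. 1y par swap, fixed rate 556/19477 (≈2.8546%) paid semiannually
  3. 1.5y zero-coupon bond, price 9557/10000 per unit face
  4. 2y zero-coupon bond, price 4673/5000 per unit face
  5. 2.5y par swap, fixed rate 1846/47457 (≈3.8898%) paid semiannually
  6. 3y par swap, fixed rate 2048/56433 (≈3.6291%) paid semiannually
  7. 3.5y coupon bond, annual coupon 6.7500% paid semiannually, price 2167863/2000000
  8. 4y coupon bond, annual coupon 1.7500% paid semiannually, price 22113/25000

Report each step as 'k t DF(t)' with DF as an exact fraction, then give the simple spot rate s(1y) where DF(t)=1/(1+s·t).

step 1 [0.5y] swap r/2=49/1951: DF=(1 − 49/1951·(0))/(1+49/1951) = 1951/2000 ≈ 0.975500
step 2 [1y] swap r/2=278/19477: DF=(1 − 278/19477·(0.975500))/(1+278/19477) = 4861/5000 ≈ 0.972200
step 3 [1.5y] zero: DF = P = 9557/10000 ≈ 0.955700
step 4 [2y] zero: DF = P = 4673/5000 ≈ 0.934600
step 5 [2.5y] swap r/2=923/47457: DF=(1 − 923/47457·(0.975500+0.972200+0.955700+0.934600))/(1+923/47457) = 9077/10000 ≈ 0.907700
step 6 [3y] swap r/2=1024/56433: DF=(1 − 1024/56433·(0.975500+0.972200+0.955700+0.934600+0.907700))/(1+1024/56433) = 561/625 ≈ 0.897600
step 7 [3.5y] bond c/2=27/800: DF=(2167863/2000000 − 27/800·(0.975500+0.972200+0.955700+0.934600+0.907700+0.897600))/(1+27/800) = 8643/10000 ≈ 0.864300
step 8 [4y] bond c/2=7/800: DF=(22113/25000 − 7/800·(0.975500+0.972200+0.955700+0.934600+0.907700+0.897600+0.864300))/(1+7/800) = 2051/2500 ≈ 0.820400

1 1/2 1951/2000
2 1 4861/5000
3 3/2 9557/10000
4 2 4673/5000
5 5/2 9077/10000
6 3 561/625
7 7/2 8643/10000
8 4 2051/2500
s(1y) = (1/(4861/5000) − 1)/(1) = 139/4861 ≈ 2.8595%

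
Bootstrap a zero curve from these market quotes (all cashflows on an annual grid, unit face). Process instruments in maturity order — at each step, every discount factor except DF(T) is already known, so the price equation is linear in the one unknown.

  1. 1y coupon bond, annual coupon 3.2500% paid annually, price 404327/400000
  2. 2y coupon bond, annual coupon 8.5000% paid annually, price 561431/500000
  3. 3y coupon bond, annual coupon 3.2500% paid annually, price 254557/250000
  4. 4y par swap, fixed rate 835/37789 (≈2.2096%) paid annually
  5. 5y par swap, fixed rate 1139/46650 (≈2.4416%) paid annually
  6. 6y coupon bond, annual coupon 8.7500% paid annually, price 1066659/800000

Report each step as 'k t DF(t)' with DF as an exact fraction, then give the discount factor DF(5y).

step 1 [1y] bond c/1=13/400: DF=(404327/400000 − 13/400·(0))/(1+13/400) = 979/1000 ≈ 0.979000
step 2 [2y] bond c/1=17/200: DF=(561431/500000 − 17/200·(0.979000))/(1+17/200) = 4791/5000 ≈ 0.958200
step 3 [3y] bond c/1=13/400: DF=(254557/250000 − 13/400·(0.979000+0.958200))/(1+13/400) = 2313/2500 ≈ 0.925200
step 4 [4y] swap r/1=835/37789: DF=(1 − 835/37789·(0.979000+0.958200+0.925200))/(1+835/37789) = 1833/2000 ≈ 0.916500
step 5 [5y] swap r/1=1139/46650: DF=(1 − 1139/46650·(0.979000+0.958200+0.925200+0.916500))/(1+1139/46650) = 8861/10000 ≈ 0.886100
step 6 [6y] bond c/1=7/80: DF=(1066659/800000 − 7/80·(0.979000+0.958200+0.925200+0.916500+0.886100))/(1+7/80) = 8507/10000 ≈ 0.850700

1 1 979/1000
2 2 4791/5000
3 3 2313/2500
4 4 1833/2000
5 5 8861/10000
6 6 8507/10000
DF(5y) = 8861/10000 ≈ 0.886100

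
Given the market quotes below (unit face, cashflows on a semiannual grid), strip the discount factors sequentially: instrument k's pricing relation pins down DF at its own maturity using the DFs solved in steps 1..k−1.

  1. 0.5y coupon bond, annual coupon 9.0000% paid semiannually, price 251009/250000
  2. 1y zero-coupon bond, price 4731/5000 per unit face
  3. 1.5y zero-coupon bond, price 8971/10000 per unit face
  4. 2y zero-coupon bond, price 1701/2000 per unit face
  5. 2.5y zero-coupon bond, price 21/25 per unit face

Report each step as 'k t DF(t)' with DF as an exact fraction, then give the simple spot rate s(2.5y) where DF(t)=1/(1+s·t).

1 1/2 1201/1250
2 1 4731/5000
3 3/2 8971/10000
4 2 1701/2000
5 5/2 21/25
s(2.5y) = (1/(21/25) − 1)/(5/2) = 8/105 ≈ 7.6190%

step 1 [0.5y] bond c/2=9/200: DF=(251009/250000 − 9/200·(0))/(1+9/200) = 1201/1250 ≈ 0.960800
step 2 [1y] zero: DF = P = 4731/5000 ≈ 0.946200
step 3 [1.5y] zero: DF = P = 8971/10000 ≈ 0.897100
step 4 [2y] zero: DF = P = 1701/2000 ≈ 0.850500
step 5 [2.5y] zero: DF = P = 21/25 ≈ 0.840000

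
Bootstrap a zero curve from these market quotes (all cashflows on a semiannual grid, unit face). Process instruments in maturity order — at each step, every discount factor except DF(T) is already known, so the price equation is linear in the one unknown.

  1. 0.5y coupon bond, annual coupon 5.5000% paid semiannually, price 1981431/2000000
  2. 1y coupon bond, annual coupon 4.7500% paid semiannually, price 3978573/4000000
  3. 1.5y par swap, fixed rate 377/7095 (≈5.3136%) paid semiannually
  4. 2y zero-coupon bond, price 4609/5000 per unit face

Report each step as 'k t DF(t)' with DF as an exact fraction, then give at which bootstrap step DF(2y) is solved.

step 1 [0.5y] bond c/2=11/400: DF=(1981431/2000000 − 11/400·(0))/(1+11/400) = 4821/5000 ≈ 0.964200
step 2 [1y] bond c/2=19/800: DF=(3978573/4000000 − 19/800·(0.964200))/(1+19/800) = 2373/2500 ≈ 0.949200
step 3 [1.5y] swap r/2=377/14190: DF=(1 − 377/14190·(0.964200+0.949200))/(1+377/14190) = 4623/5000 ≈ 0.924600
step 4 [2y] zero: DF = P = 4609/5000 ≈ 0.921800

1 1/2 4821/5000
2 1 2373/2500
3 3/2 4623/5000
4 2 4609/5000
DF(2y) is solved at step 4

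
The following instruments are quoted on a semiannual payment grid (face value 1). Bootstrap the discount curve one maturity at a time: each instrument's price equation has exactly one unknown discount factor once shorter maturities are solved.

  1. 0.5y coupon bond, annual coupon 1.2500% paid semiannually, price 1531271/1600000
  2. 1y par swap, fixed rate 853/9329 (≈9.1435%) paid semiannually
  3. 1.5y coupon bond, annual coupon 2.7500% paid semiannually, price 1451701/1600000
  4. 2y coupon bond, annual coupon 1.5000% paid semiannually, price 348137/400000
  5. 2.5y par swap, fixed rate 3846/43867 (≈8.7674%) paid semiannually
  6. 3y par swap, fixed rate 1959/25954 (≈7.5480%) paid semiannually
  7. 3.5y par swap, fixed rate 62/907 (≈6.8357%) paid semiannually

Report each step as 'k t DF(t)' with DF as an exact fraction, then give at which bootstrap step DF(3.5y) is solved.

step 1 [0.5y] bond c/2=1/160: DF=(1531271/1600000 − 1/160·(0))/(1+1/160) = 9511/10000 ≈ 0.951100
step 2 [1y] swap r/2=853/18658: DF=(1 − 853/18658·(0.951100))/(1+853/18658) = 9147/10000 ≈ 0.914700
step 3 [1.5y] bond c/2=11/800: DF=(1451701/1600000 − 11/800·(0.951100+0.914700))/(1+11/800) = 8697/10000 ≈ 0.869700
step 4 [2y] bond c/2=3/400: DF=(348137/400000 − 3/400·(0.951100+0.914700+0.869700))/(1+3/400) = 1687/2000 ≈ 0.843500
step 5 [2.5y] swap r/2=1923/43867: DF=(1 − 1923/43867·(0.951100+0.914700+0.869700+0.843500))/(1+1923/43867) = 8077/10000 ≈ 0.807700
step 6 [3y] swap r/2=1959/51908: DF=(1 − 1959/51908·(0.951100+0.914700+0.869700+0.843500+0.807700))/(1+1959/51908) = 8041/10000 ≈ 0.804100
step 7 [3.5y] swap r/2=31/907: DF=(1 − 31/907·(0.951100+0.914700+0.869700+0.843500+0.807700+0.804100))/(1+31/907) = 3977/5000 ≈ 0.795400

1 1/2 9511/10000
2 1 9147/10000
3 3/2 8697/10000
4 2 1687/2000
5 5/2 8077/10000
6 3 8041/10000
7 7/2 3977/5000
DF(3.5y) is solved at step 7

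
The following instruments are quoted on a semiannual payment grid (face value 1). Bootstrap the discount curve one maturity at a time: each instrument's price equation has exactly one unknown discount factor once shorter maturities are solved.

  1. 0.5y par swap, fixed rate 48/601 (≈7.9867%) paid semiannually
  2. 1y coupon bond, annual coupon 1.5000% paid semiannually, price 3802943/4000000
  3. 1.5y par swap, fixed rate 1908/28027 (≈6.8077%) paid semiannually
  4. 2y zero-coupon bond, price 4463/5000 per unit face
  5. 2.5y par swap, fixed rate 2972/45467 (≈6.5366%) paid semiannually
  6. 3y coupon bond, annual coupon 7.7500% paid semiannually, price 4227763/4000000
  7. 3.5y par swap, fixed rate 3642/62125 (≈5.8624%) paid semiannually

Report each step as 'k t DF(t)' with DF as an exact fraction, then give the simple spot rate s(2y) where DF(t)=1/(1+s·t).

step 1 [0.5y] swap r/2=24/601: DF=(1 − 24/601·(0))/(1+24/601) = 601/625 ≈ 0.961600
step 2 [1y] bond c/2=3/400: DF=(3802943/4000000 − 3/400·(0.961600))/(1+3/400) = 1873/2000 ≈ 0.936500
step 3 [1.5y] swap r/2=954/28027: DF=(1 − 954/28027·(0.961600+0.936500))/(1+954/28027) = 4523/5000 ≈ 0.904600
step 4 [2y] zero: DF = P = 4463/5000 ≈ 0.892600
step 5 [2.5y] swap r/2=1486/45467: DF=(1 − 1486/45467·(0.961600+0.936500+0.904600+0.892600))/(1+1486/45467) = 4257/5000 ≈ 0.851400
step 6 [3y] bond c/2=31/800: DF=(4227763/4000000 − 31/800·(0.961600+0.936500+0.904600+0.892600+0.851400))/(1+31/800) = 8479/10000 ≈ 0.847900
step 7 [3.5y] swap r/2=1821/62125: DF=(1 − 1821/62125·(0.961600+0.936500+0.904600+0.892600+0.851400+0.847900))/(1+1821/62125) = 8179/10000 ≈ 0.817900

1 1/2 601/625
2 1 1873/2000
3 3/2 4523/5000
4 2 4463/5000
5 5/2 4257/5000
6 3 8479/10000
7 7/2 8179/10000
s(2y) = (1/(4463/5000) − 1)/(2) = 537/8926 ≈ 6.0161%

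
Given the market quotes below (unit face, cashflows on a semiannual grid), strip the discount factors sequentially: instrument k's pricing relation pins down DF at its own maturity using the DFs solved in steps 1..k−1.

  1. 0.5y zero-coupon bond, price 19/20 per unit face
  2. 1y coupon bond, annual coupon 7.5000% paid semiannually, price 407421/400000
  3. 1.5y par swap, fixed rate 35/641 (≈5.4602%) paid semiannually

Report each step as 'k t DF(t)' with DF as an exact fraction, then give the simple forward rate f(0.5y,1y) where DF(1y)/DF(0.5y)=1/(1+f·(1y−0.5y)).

step 1 [0.5y] zero: DF = P = 19/20 ≈ 0.950000
step 2 [1y] bond c/2=3/80: DF=(407421/400000 − 3/80·(0.950000))/(1+3/80) = 4737/5000 ≈ 0.947400
step 3 [1.5y] swap r/2=35/1282: DF=(1 − 35/1282·(0.950000+0.947400))/(1+35/1282) = 923/1000 ≈ 0.923000

1 1/2 19/20
2 1 4737/5000
3 3/2 923/1000
f(0.5y,1y) = ((19/20)/(4737/5000) − 1)/(1/2) = 26/4737 ≈ 0.5489%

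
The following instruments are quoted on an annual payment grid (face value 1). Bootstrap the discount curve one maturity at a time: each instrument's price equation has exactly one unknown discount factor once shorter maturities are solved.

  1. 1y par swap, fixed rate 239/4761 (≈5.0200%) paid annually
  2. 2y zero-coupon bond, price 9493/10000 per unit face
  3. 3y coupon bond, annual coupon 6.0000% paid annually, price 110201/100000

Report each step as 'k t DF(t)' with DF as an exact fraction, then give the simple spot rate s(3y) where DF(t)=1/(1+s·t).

step 1 [1y] swap r/1=239/4761: DF=(1 − 239/4761·(0))/(1+239/4761) = 4761/5000 ≈ 0.952200
step 2 [2y] zero: DF = P = 9493/10000 ≈ 0.949300
step 3 [3y] bond c/1=3/50: DF=(110201/100000 − 3/50·(0.952200+0.949300))/(1+3/50) = 233/250 ≈ 0.932000

1 1 4761/5000
2 2 9493/10000
3 3 233/250
s(3y) = (1/(233/250) − 1)/(3) = 17/699 ≈ 2.4320%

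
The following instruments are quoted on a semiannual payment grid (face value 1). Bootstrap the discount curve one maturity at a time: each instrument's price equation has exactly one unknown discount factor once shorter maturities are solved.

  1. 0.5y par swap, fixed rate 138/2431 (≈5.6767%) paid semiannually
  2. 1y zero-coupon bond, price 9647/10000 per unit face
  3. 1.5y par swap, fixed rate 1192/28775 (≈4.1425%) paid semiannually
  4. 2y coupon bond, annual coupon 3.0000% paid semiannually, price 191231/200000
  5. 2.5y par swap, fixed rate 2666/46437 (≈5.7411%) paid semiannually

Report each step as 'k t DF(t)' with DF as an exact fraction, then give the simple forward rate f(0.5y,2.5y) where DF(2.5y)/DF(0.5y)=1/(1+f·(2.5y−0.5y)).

1 1/2 2431/2500
2 1 9647/10000
3 3/2 2351/2500
4 2 1799/2000
5 5/2 8667/10000
f(0.5y,2.5y) = ((2431/2500)/(8667/10000) − 1)/(2) = 1057/17334 ≈ 6.0978%

step 1 [0.5y] swap r/2=69/2431: DF=(1 − 69/2431·(0))/(1+69/2431) = 2431/2500 ≈ 0.972400
step 2 [1y] zero: DF = P = 9647/10000 ≈ 0.964700
step 3 [1.5y] swap r/2=596/28775: DF=(1 − 596/28775·(0.972400+0.964700))/(1+596/28775) = 2351/2500 ≈ 0.940400
step 4 [2y] bond c/2=3/200: DF=(191231/200000 − 3/200·(0.972400+0.964700+0.940400))/(1+3/200) = 1799/2000 ≈ 0.899500
step 5 [2.5y] swap r/2=1333/46437: DF=(1 − 1333/46437·(0.972400+0.964700+0.940400+0.899500))/(1+1333/46437) = 8667/10000 ≈ 0.866700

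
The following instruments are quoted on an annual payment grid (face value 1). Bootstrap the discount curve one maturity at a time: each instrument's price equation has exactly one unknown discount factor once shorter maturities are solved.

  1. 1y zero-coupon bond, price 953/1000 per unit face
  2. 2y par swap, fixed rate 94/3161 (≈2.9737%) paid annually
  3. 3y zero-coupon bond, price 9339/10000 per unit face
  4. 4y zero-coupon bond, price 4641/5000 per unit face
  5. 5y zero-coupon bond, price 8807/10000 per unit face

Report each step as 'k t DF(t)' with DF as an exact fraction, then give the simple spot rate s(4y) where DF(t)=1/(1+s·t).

step 1 [1y] zero: DF = P = 953/1000 ≈ 0.953000
step 2 [2y] swap r/1=94/3161: DF=(1 − 94/3161·(0.953000))/(1+94/3161) = 2359/2500 ≈ 0.943600
step 3 [3y] zero: DF = P = 9339/10000 ≈ 0.933900
step 4 [4y] zero: DF = P = 4641/5000 ≈ 0.928200
step 5 [5y] zero: DF = P = 8807/10000 ≈ 0.880700

1 1 953/1000
2 2 2359/2500
3 3 9339/10000
4 4 4641/5000
5 5 8807/10000
s(4y) = (1/(4641/5000) − 1)/(4) = 359/18564 ≈ 1.9339%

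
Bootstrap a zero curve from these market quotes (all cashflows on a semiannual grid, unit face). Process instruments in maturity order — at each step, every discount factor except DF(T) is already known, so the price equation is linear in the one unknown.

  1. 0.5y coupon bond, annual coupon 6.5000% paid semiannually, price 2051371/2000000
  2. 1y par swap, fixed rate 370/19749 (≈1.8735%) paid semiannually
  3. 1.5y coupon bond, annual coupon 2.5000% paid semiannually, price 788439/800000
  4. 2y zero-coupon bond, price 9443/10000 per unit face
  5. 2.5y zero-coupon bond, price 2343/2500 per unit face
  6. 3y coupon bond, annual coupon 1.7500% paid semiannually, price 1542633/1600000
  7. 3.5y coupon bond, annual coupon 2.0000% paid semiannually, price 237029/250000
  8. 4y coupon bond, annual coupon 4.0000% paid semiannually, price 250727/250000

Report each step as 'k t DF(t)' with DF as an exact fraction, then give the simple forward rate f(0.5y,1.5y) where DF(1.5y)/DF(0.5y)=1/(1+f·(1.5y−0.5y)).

1 1/2 4967/5000
2 1 1963/2000
3 3/2 949/1000
4 2 9443/10000
5 5/2 2343/2500
6 3 9141/10000
7 7/2 8821/10000
8 4 4269/5000
f(0.5y,1.5y) = ((4967/5000)/(949/1000) − 1)/(1) = 222/4745 ≈ 4.6786%

step 1 [0.5y] bond c/2=13/400: DF=(2051371/2000000 − 13/400·(0))/(1+13/400) = 4967/5000 ≈ 0.993400
step 2 [1y] swap r/2=185/19749: DF=(1 − 185/19749·(0.993400))/(1+185/19749) = 1963/2000 ≈ 0.981500
step 3 [1.5y] bond c/2=1/80: DF=(788439/800000 − 1/80·(0.993400+0.981500))/(1+1/80) = 949/1000 ≈ 0.949000
step 4 [2y] zero: DF = P = 9443/10000 ≈ 0.944300
step 5 [2.5y] zero: DF = P = 2343/2500 ≈ 0.937200
step 6 [3y] bond c/2=7/800: DF=(1542633/1600000 − 7/800·(0.993400+0.981500+0.949000+0.944300+0.937200))/(1+7/800) = 9141/10000 ≈ 0.914100
step 7 [3.5y] bond c/2=1/100: DF=(237029/250000 − 1/100·(0.993400+0.981500+0.949000+0.944300+0.937200+0.914100))/(1+1/100) = 8821/10000 ≈ 0.882100
step 8 [4y] bond c/2=1/50: DF=(250727/250000 − 1/50·(0.993400+0.981500+0.949000+0.944300+0.937200+0.914100+0.882100))/(1+1/50) = 4269/5000 ≈ 0.853800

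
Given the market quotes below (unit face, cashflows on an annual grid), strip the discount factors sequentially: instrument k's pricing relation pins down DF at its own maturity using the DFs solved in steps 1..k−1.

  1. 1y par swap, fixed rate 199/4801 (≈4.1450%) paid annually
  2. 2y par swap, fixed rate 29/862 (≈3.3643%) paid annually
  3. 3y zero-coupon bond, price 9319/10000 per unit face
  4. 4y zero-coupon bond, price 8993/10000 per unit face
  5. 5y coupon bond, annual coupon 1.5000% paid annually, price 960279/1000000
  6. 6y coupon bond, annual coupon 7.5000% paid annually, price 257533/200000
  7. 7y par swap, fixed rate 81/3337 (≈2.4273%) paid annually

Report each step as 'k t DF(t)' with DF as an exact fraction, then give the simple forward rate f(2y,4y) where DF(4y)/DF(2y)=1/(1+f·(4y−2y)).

step 1 [1y] swap r/1=199/4801: DF=(1 − 199/4801·(0))/(1+199/4801) = 4801/5000 ≈ 0.960200
step 2 [2y] swap r/1=29/862: DF=(1 − 29/862·(0.960200))/(1+29/862) = 4681/5000 ≈ 0.936200
step 3 [3y] zero: DF = P = 9319/10000 ≈ 0.931900
step 4 [4y] zero: DF = P = 8993/10000 ≈ 0.899300
step 5 [5y] bond c/1=3/200: DF=(960279/1000000 − 3/200·(0.960200+0.936200+0.931900+0.899300))/(1+3/200) = 891/1000 ≈ 0.891000
step 6 [6y] bond c/1=3/40: DF=(257533/200000 − 3/40·(0.960200+0.936200+0.931900+0.899300+0.891000))/(1+3/40) = 2189/2500 ≈ 0.875600
step 7 [7y] swap r/1=81/3337: DF=(1 − 81/3337·(0.960200+0.936200+0.931900+0.899300+0.891000+0.875600))/(1+81/3337) = 8461/10000 ≈ 0.846100

1 1 4801/5000
2 2 4681/5000
3 3 9319/10000
4 4 8993/10000
5 5 891/1000
6 6 2189/2500
7 7 8461/10000
f(2y,4y) = ((4681/5000)/(8993/10000) − 1)/(2) = 369/17986 ≈ 2.0516%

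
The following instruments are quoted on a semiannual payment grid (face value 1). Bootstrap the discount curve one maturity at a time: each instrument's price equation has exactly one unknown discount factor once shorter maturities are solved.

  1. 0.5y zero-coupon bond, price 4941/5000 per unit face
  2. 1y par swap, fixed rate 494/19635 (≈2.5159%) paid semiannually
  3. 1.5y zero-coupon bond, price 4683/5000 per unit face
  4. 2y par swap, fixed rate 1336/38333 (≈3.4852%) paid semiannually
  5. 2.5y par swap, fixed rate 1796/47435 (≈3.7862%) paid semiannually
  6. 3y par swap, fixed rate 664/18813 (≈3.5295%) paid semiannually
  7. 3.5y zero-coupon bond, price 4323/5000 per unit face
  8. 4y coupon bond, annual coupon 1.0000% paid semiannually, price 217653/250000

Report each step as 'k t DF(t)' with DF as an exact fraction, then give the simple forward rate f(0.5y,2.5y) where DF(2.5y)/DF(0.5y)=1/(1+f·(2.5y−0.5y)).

1 1/2 4941/5000
2 1 9753/10000
3 3/2 4683/5000
4 2 2333/2500
5 5/2 4551/5000
6 3 2251/2500
7 7/2 4323/5000
8 4 8339/10000
f(0.5y,2.5y) = ((4941/5000)/(4551/5000) − 1)/(2) = 65/1517 ≈ 4.2848%

step 1 [0.5y] zero: DF = P = 4941/5000 ≈ 0.988200
step 2 [1y] swap r/2=247/19635: DF=(1 − 247/19635·(0.988200))/(1+247/19635) = 9753/10000 ≈ 0.975300
step 3 [1.5y] zero: DF = P = 4683/5000 ≈ 0.936600
step 4 [2y] swap r/2=668/38333: DF=(1 − 668/38333·(0.988200+0.975300+0.936600))/(1+668/38333) = 2333/2500 ≈ 0.933200
step 5 [2.5y] swap r/2=898/47435: DF=(1 − 898/47435·(0.988200+0.975300+0.936600+0.933200))/(1+898/47435) = 4551/5000 ≈ 0.910200
step 6 [3y] swap r/2=332/18813: DF=(1 − 332/18813·(0.988200+0.975300+0.936600+0.933200+0.910200))/(1+332/18813) = 2251/2500 ≈ 0.900400
step 7 [3.5y] zero: DF = P = 4323/5000 ≈ 0.864600
step 8 [4y] bond c/2=1/200: DF=(217653/250000 − 1/200·(0.988200+0.975300+0.936600+0.933200+0.910200+0.900400+0.864600))/(1+1/200) = 8339/10000 ≈ 0.833900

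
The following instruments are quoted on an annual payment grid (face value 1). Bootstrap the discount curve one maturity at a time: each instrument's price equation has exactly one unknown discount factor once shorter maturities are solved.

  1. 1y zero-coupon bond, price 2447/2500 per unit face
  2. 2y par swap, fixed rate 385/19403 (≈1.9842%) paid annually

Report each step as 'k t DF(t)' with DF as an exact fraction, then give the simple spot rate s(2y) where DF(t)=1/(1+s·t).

step 1 [1y] zero: DF = P = 2447/2500 ≈ 0.978800
step 2 [2y] swap r/1=385/19403: DF=(1 − 385/19403·(0.978800))/(1+385/19403) = 1923/2000 ≈ 0.961500

1 1 2447/2500
2 2 1923/2000
s(2y) = (1/(1923/2000) − 1)/(2) = 77/3846 ≈ 2.0021%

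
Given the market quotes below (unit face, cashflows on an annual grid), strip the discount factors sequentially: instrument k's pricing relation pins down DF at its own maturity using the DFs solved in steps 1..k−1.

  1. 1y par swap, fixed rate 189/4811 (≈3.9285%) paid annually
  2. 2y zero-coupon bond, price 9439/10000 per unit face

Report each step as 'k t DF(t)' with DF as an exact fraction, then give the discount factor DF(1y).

step 1 [1y] swap r/1=189/4811: DF=(1 − 189/4811·(0))/(1+189/4811) = 4811/5000 ≈ 0.962200
step 2 [2y] zero: DF = P = 9439/10000 ≈ 0.943900

1 1 4811/5000
2 2 9439/10000
DF(1y) = 4811/5000 ≈ 0.962200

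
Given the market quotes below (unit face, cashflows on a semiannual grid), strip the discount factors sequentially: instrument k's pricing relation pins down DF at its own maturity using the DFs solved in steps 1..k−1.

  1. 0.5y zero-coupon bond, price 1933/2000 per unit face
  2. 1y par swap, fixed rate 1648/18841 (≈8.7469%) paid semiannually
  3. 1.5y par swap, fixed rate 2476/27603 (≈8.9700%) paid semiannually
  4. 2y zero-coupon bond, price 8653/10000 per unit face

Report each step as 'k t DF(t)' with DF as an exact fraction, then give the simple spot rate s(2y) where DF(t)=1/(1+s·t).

1 1/2 1933/2000
2 1 1147/1250
3 3/2 4381/5000
4 2 8653/10000
s(2y) = (1/(8653/10000) − 1)/(2) = 1347/17306 ≈ 7.7834%

step 1 [0.5y] zero: DF = P = 1933/2000 ≈ 0.966500
step 2 [1y] swap r/2=824/18841: DF=(1 − 824/18841·(0.966500))/(1+824/18841) = 1147/1250 ≈ 0.917600
step 3 [1.5y] swap r/2=1238/27603: DF=(1 − 1238/27603·(0.966500+0.917600))/(1+1238/27603) = 4381/5000 ≈ 0.876200
step 4 [2y] zero: DF = P = 8653/10000 ≈ 0.865300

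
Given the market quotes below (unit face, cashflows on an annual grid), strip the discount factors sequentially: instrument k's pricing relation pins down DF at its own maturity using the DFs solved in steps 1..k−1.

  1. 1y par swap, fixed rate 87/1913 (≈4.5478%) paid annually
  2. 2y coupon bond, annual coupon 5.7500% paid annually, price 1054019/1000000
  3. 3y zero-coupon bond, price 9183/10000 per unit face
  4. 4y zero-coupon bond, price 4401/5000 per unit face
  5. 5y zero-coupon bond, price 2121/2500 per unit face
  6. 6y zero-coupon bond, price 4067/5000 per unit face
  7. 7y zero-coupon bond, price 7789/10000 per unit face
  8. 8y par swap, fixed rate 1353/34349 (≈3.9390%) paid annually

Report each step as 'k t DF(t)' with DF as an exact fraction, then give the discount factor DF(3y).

1 1 1913/2000
2 2 9447/10000
3 3 9183/10000
4 4 4401/5000
5 5 2121/2500
6 6 4067/5000
7 7 7789/10000
8 8 3647/5000
DF(3y) = 9183/10000 ≈ 0.918300

step 1 [1y] swap r/1=87/1913: DF=(1 − 87/1913·(0))/(1+87/1913) = 1913/2000 ≈ 0.956500
step 2 [2y] bond c/1=23/400: DF=(1054019/1000000 − 23/400·(0.956500))/(1+23/400) = 9447/10000 ≈ 0.944700
step 3 [3y] zero: DF = P = 9183/10000 ≈ 0.918300
step 4 [4y] zero: DF = P = 4401/5000 ≈ 0.880200
step 5 [5y] zero: DF = P = 2121/2500 ≈ 0.848400
step 6 [6y] zero: DF = P = 4067/5000 ≈ 0.813400
step 7 [7y] zero: DF = P = 7789/10000 ≈ 0.778900
step 8 [8y] swap r/1=1353/34349: DF=(1 − 1353/34349·(0.956500+0.944700+0.918300+0.880200+0.848400+0.813400+0.778900))/(1+1353/34349) = 3647/5000 ≈ 0.729400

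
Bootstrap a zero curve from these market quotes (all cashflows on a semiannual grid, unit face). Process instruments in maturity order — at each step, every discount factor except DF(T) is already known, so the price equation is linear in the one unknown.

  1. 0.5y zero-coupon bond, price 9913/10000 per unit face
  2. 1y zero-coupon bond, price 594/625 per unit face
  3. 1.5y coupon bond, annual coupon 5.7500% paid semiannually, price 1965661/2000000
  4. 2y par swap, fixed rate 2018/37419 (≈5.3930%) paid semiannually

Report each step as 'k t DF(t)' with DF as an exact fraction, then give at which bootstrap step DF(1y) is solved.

step 1 [0.5y] zero: DF = P = 9913/10000 ≈ 0.991300
step 2 [1y] zero: DF = P = 594/625 ≈ 0.950400
step 3 [1.5y] bond c/2=23/800: DF=(1965661/2000000 − 23/800·(0.991300+0.950400))/(1+23/800) = 9011/10000 ≈ 0.901100
step 4 [2y] swap r/2=1009/37419: DF=(1 − 1009/37419·(0.991300+0.950400+0.901100))/(1+1009/37419) = 8991/10000 ≈ 0.899100

1 1/2 9913/10000
2 1 594/625
3 3/2 9011/10000
4 2 8991/10000
DF(1y) is solved at step 2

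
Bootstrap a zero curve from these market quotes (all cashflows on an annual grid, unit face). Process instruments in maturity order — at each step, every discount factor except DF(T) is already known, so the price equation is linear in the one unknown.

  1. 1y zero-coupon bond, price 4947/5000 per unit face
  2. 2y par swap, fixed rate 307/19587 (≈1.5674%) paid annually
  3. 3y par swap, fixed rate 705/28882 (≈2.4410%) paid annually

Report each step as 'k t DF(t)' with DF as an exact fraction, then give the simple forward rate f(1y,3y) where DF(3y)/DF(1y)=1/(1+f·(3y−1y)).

1 1 4947/5000
2 2 9693/10000
3 3 1859/2000
f(1y,3y) = ((4947/5000)/(1859/2000) − 1)/(2) = 599/18590 ≈ 3.2222%

step 1 [1y] zero: DF = P = 4947/5000 ≈ 0.989400
step 2 [2y] swap r/1=307/19587: DF=(1 − 307/19587·(0.989400))/(1+307/19587) = 9693/10000 ≈ 0.969300
step 3 [3y] swap r/1=705/28882: DF=(1 − 705/28882·(0.989400+0.969300))/(1+705/28882) = 1859/2000 ≈ 0.929500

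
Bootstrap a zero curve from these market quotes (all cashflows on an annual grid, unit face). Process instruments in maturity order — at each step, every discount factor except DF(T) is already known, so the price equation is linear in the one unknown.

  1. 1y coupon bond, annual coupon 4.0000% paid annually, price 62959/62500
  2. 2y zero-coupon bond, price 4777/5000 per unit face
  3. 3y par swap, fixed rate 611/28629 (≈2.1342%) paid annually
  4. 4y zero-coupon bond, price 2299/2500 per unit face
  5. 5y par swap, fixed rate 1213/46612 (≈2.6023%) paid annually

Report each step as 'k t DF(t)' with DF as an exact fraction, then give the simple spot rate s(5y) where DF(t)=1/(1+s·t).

1 1 4843/5000
2 2 4777/5000
3 3 9389/10000
4 4 2299/2500
5 5 8787/10000
s(5y) = (1/(8787/10000) − 1)/(5) = 1213/43935 ≈ 2.7609%

step 1 [1y] bond c/1=1/25: DF=(62959/62500 − 1/25·(0))/(1+1/25) = 4843/5000 ≈ 0.968600
step 2 [2y] zero: DF = P = 4777/5000 ≈ 0.955400
step 3 [3y] swap r/1=611/28629: DF=(1 − 611/28629·(0.968600+0.955400))/(1+611/28629) = 9389/10000 ≈ 0.938900
step 4 [4y] zero: DF = P = 2299/2500 ≈ 0.919600
step 5 [5y] swap r/1=1213/46612: DF=(1 − 1213/46612·(0.968600+0.955400+0.938900+0.919600))/(1+1213/46612) = 8787/10000 ≈ 0.878700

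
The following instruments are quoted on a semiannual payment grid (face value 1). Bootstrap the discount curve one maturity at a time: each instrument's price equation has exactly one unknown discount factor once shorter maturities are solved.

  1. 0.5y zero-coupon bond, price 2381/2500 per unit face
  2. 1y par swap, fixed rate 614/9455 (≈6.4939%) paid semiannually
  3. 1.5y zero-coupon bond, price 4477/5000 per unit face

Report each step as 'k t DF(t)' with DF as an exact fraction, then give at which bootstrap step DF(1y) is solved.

1 1/2 2381/2500
2 1 4693/5000
3 3/2 4477/5000
DF(1y) is solved at step 2

step 1 [0.5y] zero: DF = P = 2381/2500 ≈ 0.952400
step 2 [1y] swap r/2=307/9455: DF=(1 − 307/9455·(0.952400))/(1+307/9455) = 4693/5000 ≈ 0.938600
step 3 [1.5y] zero: DF = P = 4477/5000 ≈ 0.895400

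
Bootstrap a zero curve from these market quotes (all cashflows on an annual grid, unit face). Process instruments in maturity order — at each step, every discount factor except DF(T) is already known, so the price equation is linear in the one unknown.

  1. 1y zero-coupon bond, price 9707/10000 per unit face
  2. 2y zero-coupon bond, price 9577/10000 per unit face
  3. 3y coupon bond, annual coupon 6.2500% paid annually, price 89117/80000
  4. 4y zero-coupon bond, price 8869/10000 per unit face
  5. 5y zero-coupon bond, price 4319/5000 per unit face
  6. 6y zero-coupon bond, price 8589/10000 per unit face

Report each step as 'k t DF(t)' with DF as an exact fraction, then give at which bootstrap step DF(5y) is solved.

1 1 9707/10000
2 2 9577/10000
3 3 187/200
4 4 8869/10000
5 5 4319/5000
6 6 8589/10000
DF(5y) is solved at step 5

step 1 [1y] zero: DF = P = 9707/10000 ≈ 0.970700
step 2 [2y] zero: DF = P = 9577/10000 ≈ 0.957700
step 3 [3y] bond c/1=1/16: DF=(89117/80000 − 1/16·(0.970700+0.957700))/(1+1/16) = 187/200 ≈ 0.935000
step 4 [4y] zero: DF = P = 8869/10000 ≈ 0.886900
step 5 [5y] zero: DF = P = 4319/5000 ≈ 0.863800
step 6 [6y] zero: DF = P = 8589/10000 ≈ 0.858900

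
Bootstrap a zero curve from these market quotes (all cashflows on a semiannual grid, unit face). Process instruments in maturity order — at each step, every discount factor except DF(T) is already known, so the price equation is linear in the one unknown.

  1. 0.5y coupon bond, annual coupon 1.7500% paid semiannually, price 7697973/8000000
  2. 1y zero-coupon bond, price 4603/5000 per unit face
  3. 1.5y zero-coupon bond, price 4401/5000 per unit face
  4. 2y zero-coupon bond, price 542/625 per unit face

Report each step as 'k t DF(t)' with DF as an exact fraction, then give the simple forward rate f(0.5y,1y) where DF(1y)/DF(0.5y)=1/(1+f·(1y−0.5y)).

step 1 [0.5y] bond c/2=7/800: DF=(7697973/8000000 − 7/800·(0))/(1+7/800) = 9539/10000 ≈ 0.953900
step 2 [1y] zero: DF = P = 4603/5000 ≈ 0.920600
step 3 [1.5y] zero: DF = P = 4401/5000 ≈ 0.880200
step 4 [2y] zero: DF = P = 542/625 ≈ 0.867200

1 1/2 9539/10000
2 1 4603/5000
3 3/2 4401/5000
4 2 542/625
f(0.5y,1y) = ((9539/10000)/(4603/5000) − 1)/(1/2) = 333/4603 ≈ 7.2344%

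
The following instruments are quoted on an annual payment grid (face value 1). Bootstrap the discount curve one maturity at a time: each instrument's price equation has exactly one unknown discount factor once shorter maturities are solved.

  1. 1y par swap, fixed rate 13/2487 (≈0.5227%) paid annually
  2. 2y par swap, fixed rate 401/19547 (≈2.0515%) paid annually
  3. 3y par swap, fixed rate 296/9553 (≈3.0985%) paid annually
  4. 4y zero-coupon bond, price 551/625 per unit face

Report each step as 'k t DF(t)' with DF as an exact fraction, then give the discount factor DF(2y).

step 1 [1y] swap r/1=13/2487: DF=(1 − 13/2487·(0))/(1+13/2487) = 2487/2500 ≈ 0.994800
step 2 [2y] swap r/1=401/19547: DF=(1 − 401/19547·(0.994800))/(1+401/19547) = 9599/10000 ≈ 0.959900
step 3 [3y] swap r/1=296/9553: DF=(1 − 296/9553·(0.994800+0.959900))/(1+296/9553) = 1139/1250 ≈ 0.911200
step 4 [4y] zero: DF = P = 551/625 ≈ 0.881600

1 1 2487/2500
2 2 9599/10000
3 3 1139/1250
4 4 551/625
DF(2y) = 9599/10000 ≈ 0.959900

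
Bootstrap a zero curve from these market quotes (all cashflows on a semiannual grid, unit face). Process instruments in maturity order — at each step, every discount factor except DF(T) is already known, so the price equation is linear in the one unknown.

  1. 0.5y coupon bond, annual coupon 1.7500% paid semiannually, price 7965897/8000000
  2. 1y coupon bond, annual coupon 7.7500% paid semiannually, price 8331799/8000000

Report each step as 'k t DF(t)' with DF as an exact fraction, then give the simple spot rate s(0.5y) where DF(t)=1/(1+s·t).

1 1/2 9871/10000
2 1 4829/5000
s(0.5y) = (1/(9871/10000) − 1)/(1/2) = 258/9871 ≈ 2.6137%

step 1 [0.5y] bond c/2=7/800: DF=(7965897/8000000 − 7/800·(0))/(1+7/800) = 9871/10000 ≈ 0.987100
step 2 [1y] bond c/2=31/800: DF=(8331799/8000000 − 31/800·(0.987100))/(1+31/800) = 4829/5000 ≈ 0.965800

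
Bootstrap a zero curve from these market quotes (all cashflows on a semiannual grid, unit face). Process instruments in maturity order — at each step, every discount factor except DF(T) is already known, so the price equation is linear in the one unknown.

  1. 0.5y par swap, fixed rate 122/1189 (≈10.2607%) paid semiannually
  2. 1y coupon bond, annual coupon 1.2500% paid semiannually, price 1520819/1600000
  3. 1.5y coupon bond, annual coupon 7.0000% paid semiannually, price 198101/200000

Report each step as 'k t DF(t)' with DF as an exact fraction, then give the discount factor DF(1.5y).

1 1/2 1189/1250
2 1 9387/10000
3 3/2 8931/10000
DF(1.5y) = 8931/10000 ≈ 0.893100

step 1 [0.5y] swap r/2=61/1189: DF=(1 − 61/1189·(0))/(1+61/1189) = 1189/1250 ≈ 0.951200
step 2 [1y] bond c/2=1/160: DF=(1520819/1600000 − 1/160·(0.951200))/(1+1/160) = 9387/10000 ≈ 0.938700
step 3 [1.5y] bond c/2=7/200: DF=(198101/200000 − 7/200·(0.951200+0.938700))/(1+7/200) = 8931/10000 ≈ 0.893100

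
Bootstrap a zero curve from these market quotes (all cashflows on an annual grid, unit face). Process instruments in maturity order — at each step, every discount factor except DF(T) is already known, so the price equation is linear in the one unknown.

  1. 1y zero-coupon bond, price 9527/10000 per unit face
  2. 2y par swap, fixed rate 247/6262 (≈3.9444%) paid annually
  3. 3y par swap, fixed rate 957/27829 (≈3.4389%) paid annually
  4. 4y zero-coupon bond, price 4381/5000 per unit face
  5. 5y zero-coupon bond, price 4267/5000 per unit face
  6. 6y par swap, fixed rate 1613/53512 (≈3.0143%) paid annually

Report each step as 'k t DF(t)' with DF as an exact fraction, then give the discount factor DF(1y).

step 1 [1y] zero: DF = P = 9527/10000 ≈ 0.952700
step 2 [2y] swap r/1=247/6262: DF=(1 − 247/6262·(0.952700))/(1+247/6262) = 9259/10000 ≈ 0.925900
step 3 [3y] swap r/1=957/27829: DF=(1 − 957/27829·(0.952700+0.925900))/(1+957/27829) = 9043/10000 ≈ 0.904300
step 4 [4y] zero: DF = P = 4381/5000 ≈ 0.876200
step 5 [5y] zero: DF = P = 4267/5000 ≈ 0.853400
step 6 [6y] swap r/1=1613/53512: DF=(1 − 1613/53512·(0.952700+0.925900+0.904300+0.876200+0.853400))/(1+1613/53512) = 8387/10000 ≈ 0.838700

1 1 9527/10000
2 2 9259/10000
3 3 9043/10000
4 4 4381/5000
5 5 4267/5000
6 6 8387/10000
DF(1y) = 9527/10000 ≈ 0.952700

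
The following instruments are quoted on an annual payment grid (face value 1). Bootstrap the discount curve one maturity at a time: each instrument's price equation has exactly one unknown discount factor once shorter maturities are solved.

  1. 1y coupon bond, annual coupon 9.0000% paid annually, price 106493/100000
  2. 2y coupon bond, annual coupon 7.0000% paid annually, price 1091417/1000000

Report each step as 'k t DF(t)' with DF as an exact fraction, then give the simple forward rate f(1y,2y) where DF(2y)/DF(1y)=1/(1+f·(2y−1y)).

step 1 [1y] bond c/1=9/100: DF=(106493/100000 − 9/100·(0))/(1+9/100) = 977/1000 ≈ 0.977000
step 2 [2y] bond c/1=7/100: DF=(1091417/1000000 − 7/100·(0.977000))/(1+7/100) = 9561/10000 ≈ 0.956100

1 1 977/1000
2 2 9561/10000
f(1y,2y) = ((977/1000)/(9561/10000) − 1)/(1) = 209/9561 ≈ 2.1860%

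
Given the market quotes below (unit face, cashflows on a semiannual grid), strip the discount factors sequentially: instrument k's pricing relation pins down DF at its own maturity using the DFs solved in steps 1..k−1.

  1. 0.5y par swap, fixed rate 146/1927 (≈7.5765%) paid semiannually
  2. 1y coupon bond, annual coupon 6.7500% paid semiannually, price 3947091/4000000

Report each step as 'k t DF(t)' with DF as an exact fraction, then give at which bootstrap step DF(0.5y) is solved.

1 1/2 1927/2000
2 1 9231/10000
DF(0.5y) is solved at step 1

step 1 [0.5y] swap r/2=73/1927: DF=(1 − 73/1927·(0))/(1+73/1927) = 1927/2000 ≈ 0.963500
step 2 [1y] bond c/2=27/800: DF=(3947091/4000000 − 27/800·(0.963500))/(1+27/800) = 9231/10000 ≈ 0.923100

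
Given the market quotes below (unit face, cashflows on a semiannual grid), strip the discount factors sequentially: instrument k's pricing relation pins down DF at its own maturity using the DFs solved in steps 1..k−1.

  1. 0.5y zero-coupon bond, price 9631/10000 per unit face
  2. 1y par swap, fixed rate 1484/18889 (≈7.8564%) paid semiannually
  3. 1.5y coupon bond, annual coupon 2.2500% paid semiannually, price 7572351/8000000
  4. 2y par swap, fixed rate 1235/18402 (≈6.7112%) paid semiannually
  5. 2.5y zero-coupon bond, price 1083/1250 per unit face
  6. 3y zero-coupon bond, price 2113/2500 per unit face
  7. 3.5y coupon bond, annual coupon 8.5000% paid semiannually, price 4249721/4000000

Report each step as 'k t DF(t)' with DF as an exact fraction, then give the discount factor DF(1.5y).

step 1 [0.5y] zero: DF = P = 9631/10000 ≈ 0.963100
step 2 [1y] swap r/2=742/18889: DF=(1 − 742/18889·(0.963100))/(1+742/18889) = 4629/5000 ≈ 0.925800
step 3 [1.5y] bond c/2=9/800: DF=(7572351/8000000 − 9/800·(0.963100+0.925800))/(1+9/800) = 183/200 ≈ 0.915000
step 4 [2y] swap r/2=1235/36804: DF=(1 − 1235/36804·(0.963100+0.925800+0.915000))/(1+1235/36804) = 1753/2000 ≈ 0.876500
step 5 [2.5y] zero: DF = P = 1083/1250 ≈ 0.866400
step 6 [3y] zero: DF = P = 2113/2500 ≈ 0.845200
step 7 [3.5y] bond c/2=17/400: DF=(4249721/4000000 − 17/400·(0.963100+0.925800+0.915000+0.876500+0.866400+0.845200))/(1+17/400) = 7993/10000 ≈ 0.799300

1 1/2 9631/10000
2 1 4629/5000
3 3/2 183/200
4 2 1753/2000
5 5/2 1083/1250
6 3 2113/2500
7 7/2 7993/10000
DF(1.5y) = 183/200 ≈ 0.915000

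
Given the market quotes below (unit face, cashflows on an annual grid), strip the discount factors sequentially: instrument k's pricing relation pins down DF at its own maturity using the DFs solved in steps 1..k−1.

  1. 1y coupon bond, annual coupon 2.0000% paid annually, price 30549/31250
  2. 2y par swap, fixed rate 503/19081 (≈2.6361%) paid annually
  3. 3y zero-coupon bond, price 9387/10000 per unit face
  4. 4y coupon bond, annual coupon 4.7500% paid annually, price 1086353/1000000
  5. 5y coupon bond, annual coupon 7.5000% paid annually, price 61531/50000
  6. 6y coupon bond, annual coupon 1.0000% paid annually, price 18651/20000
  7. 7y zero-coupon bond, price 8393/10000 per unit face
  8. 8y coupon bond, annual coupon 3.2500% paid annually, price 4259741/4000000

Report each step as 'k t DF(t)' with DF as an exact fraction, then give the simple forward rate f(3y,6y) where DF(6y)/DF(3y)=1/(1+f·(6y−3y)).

step 1 [1y] bond c/1=1/50: DF=(30549/31250 − 1/50·(0))/(1+1/50) = 599/625 ≈ 0.958400
step 2 [2y] swap r/1=503/19081: DF=(1 − 503/19081·(0.958400))/(1+503/19081) = 9497/10000 ≈ 0.949700
step 3 [3y] zero: DF = P = 9387/10000 ≈ 0.938700
step 4 [4y] bond c/1=19/400: DF=(1086353/1000000 − 19/400·(0.958400+0.949700+0.938700))/(1+19/400) = 227/250 ≈ 0.908000
step 5 [5y] bond c/1=3/40: DF=(61531/50000 − 3/40·(0.958400+0.949700+0.938700+0.908000))/(1+3/40) = 2207/2500 ≈ 0.882800
step 6 [6y] bond c/1=1/100: DF=(18651/20000 − 1/100·(0.958400+0.949700+0.938700+0.908000+0.882800))/(1+1/100) = 4387/5000 ≈ 0.877400
step 7 [7y] zero: DF = P = 8393/10000 ≈ 0.839300
step 8 [8y] bond c/1=13/400: DF=(4259741/4000000 − 13/400·(0.958400+0.949700+0.938700+0.908000+0.882800+0.877400+0.839300))/(1+13/400) = 4157/5000 ≈ 0.831400

1 1 599/625
2 2 9497/10000
3 3 9387/10000
4 4 227/250
5 5 2207/2500
6 6 4387/5000
7 7 8393/10000
8 8 4157/5000
f(3y,6y) = ((9387/10000)/(4387/5000) − 1)/(3) = 613/26322 ≈ 2.3289%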